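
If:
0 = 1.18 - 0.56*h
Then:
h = 2.11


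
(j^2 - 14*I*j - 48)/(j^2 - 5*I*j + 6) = (j - 8*I)/(j + I)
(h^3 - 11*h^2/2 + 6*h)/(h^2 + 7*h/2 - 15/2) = h*(h - 4)/(h + 5)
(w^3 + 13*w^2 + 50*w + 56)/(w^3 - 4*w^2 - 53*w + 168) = (w^2 + 6*w + 8)/(w^2 - 11*w + 24)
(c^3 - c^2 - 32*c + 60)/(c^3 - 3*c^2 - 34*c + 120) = (c - 2)/(c - 4)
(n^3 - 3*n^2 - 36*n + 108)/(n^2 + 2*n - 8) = (n^3 - 3*n^2 - 36*n + 108)/(n^2 + 2*n - 8)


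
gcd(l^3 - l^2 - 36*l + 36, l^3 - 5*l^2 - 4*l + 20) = 1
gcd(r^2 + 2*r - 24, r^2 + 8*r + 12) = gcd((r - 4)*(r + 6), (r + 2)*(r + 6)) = r + 6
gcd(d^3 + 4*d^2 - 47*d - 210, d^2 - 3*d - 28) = d - 7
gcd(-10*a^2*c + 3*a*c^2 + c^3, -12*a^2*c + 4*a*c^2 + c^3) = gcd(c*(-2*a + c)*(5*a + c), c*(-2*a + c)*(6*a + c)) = 2*a*c - c^2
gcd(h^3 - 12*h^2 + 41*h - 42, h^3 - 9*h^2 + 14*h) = h^2 - 9*h + 14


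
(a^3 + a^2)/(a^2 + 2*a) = a*(a + 1)/(a + 2)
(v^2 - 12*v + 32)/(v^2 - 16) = (v - 8)/(v + 4)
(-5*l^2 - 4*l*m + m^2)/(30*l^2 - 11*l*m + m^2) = (-l - m)/(6*l - m)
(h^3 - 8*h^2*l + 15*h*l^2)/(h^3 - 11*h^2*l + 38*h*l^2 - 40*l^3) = h*(h - 3*l)/(h^2 - 6*h*l + 8*l^2)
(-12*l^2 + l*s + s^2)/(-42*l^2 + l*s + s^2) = (-12*l^2 + l*s + s^2)/(-42*l^2 + l*s + s^2)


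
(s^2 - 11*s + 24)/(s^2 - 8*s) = (s - 3)/s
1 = 1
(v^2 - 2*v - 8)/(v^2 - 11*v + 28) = (v + 2)/(v - 7)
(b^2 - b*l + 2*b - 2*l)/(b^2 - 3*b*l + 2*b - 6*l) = (b - l)/(b - 3*l)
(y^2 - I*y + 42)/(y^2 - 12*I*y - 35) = (y + 6*I)/(y - 5*I)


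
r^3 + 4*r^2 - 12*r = r*(r - 2)*(r + 6)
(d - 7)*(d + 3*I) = d^2 - 7*d + 3*I*d - 21*I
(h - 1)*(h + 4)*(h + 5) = h^3 + 8*h^2 + 11*h - 20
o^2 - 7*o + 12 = (o - 4)*(o - 3)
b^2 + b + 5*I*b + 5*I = (b + 1)*(b + 5*I)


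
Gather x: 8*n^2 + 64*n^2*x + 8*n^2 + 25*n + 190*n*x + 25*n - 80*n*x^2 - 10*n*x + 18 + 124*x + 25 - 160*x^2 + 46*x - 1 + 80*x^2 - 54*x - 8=16*n^2 + 50*n + x^2*(-80*n - 80) + x*(64*n^2 + 180*n + 116) + 34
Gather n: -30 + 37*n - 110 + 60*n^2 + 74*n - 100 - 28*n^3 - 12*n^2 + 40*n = -28*n^3 + 48*n^2 + 151*n - 240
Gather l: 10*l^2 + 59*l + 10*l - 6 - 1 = 10*l^2 + 69*l - 7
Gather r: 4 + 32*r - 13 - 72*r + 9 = -40*r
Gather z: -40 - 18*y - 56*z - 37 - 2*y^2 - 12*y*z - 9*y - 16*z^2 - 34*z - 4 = -2*y^2 - 27*y - 16*z^2 + z*(-12*y - 90) - 81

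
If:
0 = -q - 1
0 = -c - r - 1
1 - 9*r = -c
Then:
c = -1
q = -1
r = 0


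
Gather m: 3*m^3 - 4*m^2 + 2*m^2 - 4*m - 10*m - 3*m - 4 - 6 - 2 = 3*m^3 - 2*m^2 - 17*m - 12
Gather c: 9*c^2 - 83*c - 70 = 9*c^2 - 83*c - 70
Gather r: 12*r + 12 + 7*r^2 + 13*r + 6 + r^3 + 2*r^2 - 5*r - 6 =r^3 + 9*r^2 + 20*r + 12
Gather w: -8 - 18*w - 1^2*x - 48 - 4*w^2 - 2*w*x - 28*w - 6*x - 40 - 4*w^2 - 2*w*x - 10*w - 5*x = -8*w^2 + w*(-4*x - 56) - 12*x - 96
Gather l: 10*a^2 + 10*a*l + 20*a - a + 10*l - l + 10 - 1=10*a^2 + 19*a + l*(10*a + 9) + 9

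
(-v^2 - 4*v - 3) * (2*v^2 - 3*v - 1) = -2*v^4 - 5*v^3 + 7*v^2 + 13*v + 3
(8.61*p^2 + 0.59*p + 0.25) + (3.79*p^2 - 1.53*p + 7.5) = 12.4*p^2 - 0.94*p + 7.75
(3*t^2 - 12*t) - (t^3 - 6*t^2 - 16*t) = -t^3 + 9*t^2 + 4*t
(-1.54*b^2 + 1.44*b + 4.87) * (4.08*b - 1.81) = -6.2832*b^3 + 8.6626*b^2 + 17.2632*b - 8.8147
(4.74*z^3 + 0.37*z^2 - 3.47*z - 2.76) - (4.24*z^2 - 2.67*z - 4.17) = 4.74*z^3 - 3.87*z^2 - 0.8*z + 1.41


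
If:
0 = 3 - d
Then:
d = 3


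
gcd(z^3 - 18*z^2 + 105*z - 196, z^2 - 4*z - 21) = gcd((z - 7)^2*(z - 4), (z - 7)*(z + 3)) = z - 7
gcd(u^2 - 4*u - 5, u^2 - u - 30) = 1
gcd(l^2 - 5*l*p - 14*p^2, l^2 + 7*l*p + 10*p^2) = l + 2*p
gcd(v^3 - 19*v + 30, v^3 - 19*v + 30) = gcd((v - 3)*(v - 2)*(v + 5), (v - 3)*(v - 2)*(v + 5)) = v^3 - 19*v + 30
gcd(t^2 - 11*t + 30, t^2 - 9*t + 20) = t - 5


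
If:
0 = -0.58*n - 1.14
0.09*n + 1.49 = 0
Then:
No Solution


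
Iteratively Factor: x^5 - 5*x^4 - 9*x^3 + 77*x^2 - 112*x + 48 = (x + 4)*(x^4 - 9*x^3 + 27*x^2 - 31*x + 12) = (x - 1)*(x + 4)*(x^3 - 8*x^2 + 19*x - 12) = (x - 3)*(x - 1)*(x + 4)*(x^2 - 5*x + 4) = (x - 3)*(x - 1)^2*(x + 4)*(x - 4)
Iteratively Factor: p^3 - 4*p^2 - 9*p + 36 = (p - 3)*(p^2 - p - 12) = (p - 3)*(p + 3)*(p - 4)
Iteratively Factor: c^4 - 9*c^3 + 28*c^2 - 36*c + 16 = (c - 2)*(c^3 - 7*c^2 + 14*c - 8) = (c - 2)^2*(c^2 - 5*c + 4) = (c - 4)*(c - 2)^2*(c - 1)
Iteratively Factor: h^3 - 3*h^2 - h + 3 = (h - 1)*(h^2 - 2*h - 3) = (h - 1)*(h + 1)*(h - 3)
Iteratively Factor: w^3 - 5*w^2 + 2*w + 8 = (w - 4)*(w^2 - w - 2) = (w - 4)*(w + 1)*(w - 2)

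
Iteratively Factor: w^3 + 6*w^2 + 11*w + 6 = (w + 1)*(w^2 + 5*w + 6) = (w + 1)*(w + 2)*(w + 3)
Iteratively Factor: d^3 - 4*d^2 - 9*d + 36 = (d + 3)*(d^2 - 7*d + 12) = (d - 4)*(d + 3)*(d - 3)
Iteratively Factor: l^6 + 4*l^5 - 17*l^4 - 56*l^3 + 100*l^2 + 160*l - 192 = (l - 1)*(l^5 + 5*l^4 - 12*l^3 - 68*l^2 + 32*l + 192) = (l - 1)*(l + 4)*(l^4 + l^3 - 16*l^2 - 4*l + 48) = (l - 1)*(l + 4)^2*(l^3 - 3*l^2 - 4*l + 12) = (l - 3)*(l - 1)*(l + 4)^2*(l^2 - 4) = (l - 3)*(l - 2)*(l - 1)*(l + 4)^2*(l + 2)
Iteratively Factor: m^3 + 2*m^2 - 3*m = (m - 1)*(m^2 + 3*m) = (m - 1)*(m + 3)*(m)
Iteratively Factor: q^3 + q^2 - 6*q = (q + 3)*(q^2 - 2*q) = q*(q + 3)*(q - 2)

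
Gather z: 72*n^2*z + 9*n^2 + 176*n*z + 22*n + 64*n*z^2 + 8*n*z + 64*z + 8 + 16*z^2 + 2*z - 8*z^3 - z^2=9*n^2 + 22*n - 8*z^3 + z^2*(64*n + 15) + z*(72*n^2 + 184*n + 66) + 8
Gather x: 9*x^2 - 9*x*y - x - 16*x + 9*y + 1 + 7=9*x^2 + x*(-9*y - 17) + 9*y + 8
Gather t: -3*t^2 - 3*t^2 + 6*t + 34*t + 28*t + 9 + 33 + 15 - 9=-6*t^2 + 68*t + 48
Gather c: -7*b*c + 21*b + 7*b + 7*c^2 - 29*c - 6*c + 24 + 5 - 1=28*b + 7*c^2 + c*(-7*b - 35) + 28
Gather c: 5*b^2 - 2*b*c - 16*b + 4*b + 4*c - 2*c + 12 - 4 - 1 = 5*b^2 - 12*b + c*(2 - 2*b) + 7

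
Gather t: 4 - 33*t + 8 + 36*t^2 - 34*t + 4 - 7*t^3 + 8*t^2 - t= -7*t^3 + 44*t^2 - 68*t + 16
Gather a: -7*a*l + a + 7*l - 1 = a*(1 - 7*l) + 7*l - 1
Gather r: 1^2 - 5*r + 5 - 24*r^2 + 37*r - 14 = -24*r^2 + 32*r - 8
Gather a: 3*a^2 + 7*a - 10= 3*a^2 + 7*a - 10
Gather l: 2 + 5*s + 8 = 5*s + 10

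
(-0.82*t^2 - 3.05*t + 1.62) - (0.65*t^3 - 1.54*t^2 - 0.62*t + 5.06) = -0.65*t^3 + 0.72*t^2 - 2.43*t - 3.44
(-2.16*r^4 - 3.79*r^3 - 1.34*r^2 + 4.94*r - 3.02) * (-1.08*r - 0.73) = 2.3328*r^5 + 5.67*r^4 + 4.2139*r^3 - 4.357*r^2 - 0.3446*r + 2.2046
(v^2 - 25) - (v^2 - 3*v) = 3*v - 25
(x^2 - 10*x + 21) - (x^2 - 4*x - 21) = 42 - 6*x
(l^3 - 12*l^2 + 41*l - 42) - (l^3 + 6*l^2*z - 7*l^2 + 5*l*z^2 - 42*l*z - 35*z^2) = -6*l^2*z - 5*l^2 - 5*l*z^2 + 42*l*z + 41*l + 35*z^2 - 42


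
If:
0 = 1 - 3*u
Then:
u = 1/3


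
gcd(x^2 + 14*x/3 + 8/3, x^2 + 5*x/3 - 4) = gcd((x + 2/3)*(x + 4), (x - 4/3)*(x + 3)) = 1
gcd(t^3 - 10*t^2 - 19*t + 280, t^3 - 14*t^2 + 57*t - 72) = t - 8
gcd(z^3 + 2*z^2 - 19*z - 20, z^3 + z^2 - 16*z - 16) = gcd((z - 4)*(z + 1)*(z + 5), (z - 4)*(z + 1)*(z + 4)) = z^2 - 3*z - 4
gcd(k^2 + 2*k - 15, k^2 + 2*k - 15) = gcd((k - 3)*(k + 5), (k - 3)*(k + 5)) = k^2 + 2*k - 15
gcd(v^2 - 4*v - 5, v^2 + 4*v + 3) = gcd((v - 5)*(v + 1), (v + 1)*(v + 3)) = v + 1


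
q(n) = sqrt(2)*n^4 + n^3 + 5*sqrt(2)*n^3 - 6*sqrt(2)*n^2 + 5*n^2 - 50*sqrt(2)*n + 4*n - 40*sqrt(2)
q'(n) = 4*sqrt(2)*n^3 + 3*n^2 + 15*sqrt(2)*n^2 - 12*sqrt(2)*n + 10*n - 50*sqrt(2) + 4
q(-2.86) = 11.52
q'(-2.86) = 18.94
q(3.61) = 277.08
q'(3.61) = 489.81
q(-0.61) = -18.81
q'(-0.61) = -54.73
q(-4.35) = 9.69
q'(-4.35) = -43.85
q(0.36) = -80.64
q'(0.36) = -65.82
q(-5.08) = 76.11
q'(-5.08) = -148.04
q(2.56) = -54.04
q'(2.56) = 169.03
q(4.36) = 766.31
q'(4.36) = 832.03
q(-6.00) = 307.70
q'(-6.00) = -375.09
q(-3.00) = 8.83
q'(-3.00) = 19.38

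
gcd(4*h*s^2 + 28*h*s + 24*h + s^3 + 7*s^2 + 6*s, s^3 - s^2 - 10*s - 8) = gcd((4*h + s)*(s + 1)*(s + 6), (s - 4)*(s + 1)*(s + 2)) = s + 1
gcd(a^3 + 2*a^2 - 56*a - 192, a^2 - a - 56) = a - 8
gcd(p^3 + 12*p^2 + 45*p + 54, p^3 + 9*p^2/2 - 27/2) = p^2 + 6*p + 9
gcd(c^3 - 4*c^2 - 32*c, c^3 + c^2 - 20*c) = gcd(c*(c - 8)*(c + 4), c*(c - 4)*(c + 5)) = c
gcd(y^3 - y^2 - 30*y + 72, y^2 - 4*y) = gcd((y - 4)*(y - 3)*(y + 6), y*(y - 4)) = y - 4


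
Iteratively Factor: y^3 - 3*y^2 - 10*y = (y - 5)*(y^2 + 2*y) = y*(y - 5)*(y + 2)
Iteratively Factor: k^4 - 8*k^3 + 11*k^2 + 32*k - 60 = (k + 2)*(k^3 - 10*k^2 + 31*k - 30) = (k - 2)*(k + 2)*(k^2 - 8*k + 15) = (k - 5)*(k - 2)*(k + 2)*(k - 3)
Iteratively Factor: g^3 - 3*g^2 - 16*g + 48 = (g + 4)*(g^2 - 7*g + 12) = (g - 4)*(g + 4)*(g - 3)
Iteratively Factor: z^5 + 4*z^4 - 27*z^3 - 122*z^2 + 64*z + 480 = (z + 3)*(z^4 + z^3 - 30*z^2 - 32*z + 160) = (z - 5)*(z + 3)*(z^3 + 6*z^2 - 32) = (z - 5)*(z + 3)*(z + 4)*(z^2 + 2*z - 8) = (z - 5)*(z - 2)*(z + 3)*(z + 4)*(z + 4)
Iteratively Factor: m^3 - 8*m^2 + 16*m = (m - 4)*(m^2 - 4*m) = m*(m - 4)*(m - 4)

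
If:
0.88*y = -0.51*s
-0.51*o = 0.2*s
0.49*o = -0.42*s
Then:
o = 0.00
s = 0.00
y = 0.00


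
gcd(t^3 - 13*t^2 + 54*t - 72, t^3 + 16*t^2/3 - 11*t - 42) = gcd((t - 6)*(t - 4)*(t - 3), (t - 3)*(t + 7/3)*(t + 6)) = t - 3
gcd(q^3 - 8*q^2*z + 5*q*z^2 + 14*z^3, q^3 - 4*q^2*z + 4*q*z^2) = -q + 2*z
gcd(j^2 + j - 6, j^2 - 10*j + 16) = j - 2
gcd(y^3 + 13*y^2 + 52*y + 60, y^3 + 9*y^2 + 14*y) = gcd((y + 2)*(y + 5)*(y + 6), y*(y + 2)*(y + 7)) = y + 2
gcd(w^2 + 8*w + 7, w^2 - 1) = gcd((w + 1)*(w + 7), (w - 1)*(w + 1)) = w + 1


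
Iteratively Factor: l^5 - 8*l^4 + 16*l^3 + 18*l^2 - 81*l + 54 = (l - 1)*(l^4 - 7*l^3 + 9*l^2 + 27*l - 54) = (l - 3)*(l - 1)*(l^3 - 4*l^2 - 3*l + 18) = (l - 3)^2*(l - 1)*(l^2 - l - 6) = (l - 3)^2*(l - 1)*(l + 2)*(l - 3)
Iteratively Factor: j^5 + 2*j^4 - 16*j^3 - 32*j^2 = (j + 2)*(j^4 - 16*j^2) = j*(j + 2)*(j^3 - 16*j) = j^2*(j + 2)*(j^2 - 16) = j^2*(j - 4)*(j + 2)*(j + 4)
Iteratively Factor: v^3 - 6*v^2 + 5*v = (v - 5)*(v^2 - v) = v*(v - 5)*(v - 1)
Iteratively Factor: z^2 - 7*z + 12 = (z - 3)*(z - 4)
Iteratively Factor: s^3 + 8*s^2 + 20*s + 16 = (s + 2)*(s^2 + 6*s + 8) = (s + 2)*(s + 4)*(s + 2)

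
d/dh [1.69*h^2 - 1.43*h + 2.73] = 3.38*h - 1.43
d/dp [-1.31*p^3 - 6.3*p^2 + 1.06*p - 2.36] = -3.93*p^2 - 12.6*p + 1.06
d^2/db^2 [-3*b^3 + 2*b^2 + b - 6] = 4 - 18*b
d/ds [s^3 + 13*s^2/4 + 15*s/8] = 3*s^2 + 13*s/2 + 15/8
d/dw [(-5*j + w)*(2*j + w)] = -3*j + 2*w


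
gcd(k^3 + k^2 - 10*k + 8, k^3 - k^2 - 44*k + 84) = k - 2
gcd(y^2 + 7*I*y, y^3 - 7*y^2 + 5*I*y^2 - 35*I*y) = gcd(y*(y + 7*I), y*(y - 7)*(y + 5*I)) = y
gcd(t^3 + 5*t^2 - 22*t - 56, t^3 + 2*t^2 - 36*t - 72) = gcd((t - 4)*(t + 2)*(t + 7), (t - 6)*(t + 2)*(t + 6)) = t + 2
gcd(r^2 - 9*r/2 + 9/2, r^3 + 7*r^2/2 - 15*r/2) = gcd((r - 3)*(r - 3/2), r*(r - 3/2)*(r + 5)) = r - 3/2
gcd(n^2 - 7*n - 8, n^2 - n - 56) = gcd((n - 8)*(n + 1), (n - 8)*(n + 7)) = n - 8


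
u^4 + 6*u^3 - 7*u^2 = u^2*(u - 1)*(u + 7)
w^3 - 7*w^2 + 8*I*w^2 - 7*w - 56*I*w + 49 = (w - 7)*(w + I)*(w + 7*I)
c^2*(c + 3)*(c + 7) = c^4 + 10*c^3 + 21*c^2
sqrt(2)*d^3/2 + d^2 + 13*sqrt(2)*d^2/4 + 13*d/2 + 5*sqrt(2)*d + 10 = (d + 5/2)*(d + 4)*(sqrt(2)*d/2 + 1)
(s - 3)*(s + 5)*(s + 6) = s^3 + 8*s^2 - 3*s - 90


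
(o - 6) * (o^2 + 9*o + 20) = o^3 + 3*o^2 - 34*o - 120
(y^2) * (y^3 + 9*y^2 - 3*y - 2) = y^5 + 9*y^4 - 3*y^3 - 2*y^2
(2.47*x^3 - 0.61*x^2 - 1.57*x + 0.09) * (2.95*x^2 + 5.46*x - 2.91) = 7.2865*x^5 + 11.6867*x^4 - 15.1498*x^3 - 6.5316*x^2 + 5.0601*x - 0.2619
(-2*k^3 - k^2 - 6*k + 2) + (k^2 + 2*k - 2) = -2*k^3 - 4*k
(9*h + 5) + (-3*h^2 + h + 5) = -3*h^2 + 10*h + 10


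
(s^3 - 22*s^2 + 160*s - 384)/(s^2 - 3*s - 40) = (s^2 - 14*s + 48)/(s + 5)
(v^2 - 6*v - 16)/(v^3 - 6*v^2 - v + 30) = (v - 8)/(v^2 - 8*v + 15)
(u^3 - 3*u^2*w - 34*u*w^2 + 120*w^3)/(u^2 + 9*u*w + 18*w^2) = (u^2 - 9*u*w + 20*w^2)/(u + 3*w)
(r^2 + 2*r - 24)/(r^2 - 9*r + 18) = (r^2 + 2*r - 24)/(r^2 - 9*r + 18)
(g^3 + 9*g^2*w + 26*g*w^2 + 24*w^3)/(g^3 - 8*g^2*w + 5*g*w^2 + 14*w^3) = (g^3 + 9*g^2*w + 26*g*w^2 + 24*w^3)/(g^3 - 8*g^2*w + 5*g*w^2 + 14*w^3)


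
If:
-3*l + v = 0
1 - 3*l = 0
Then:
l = 1/3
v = 1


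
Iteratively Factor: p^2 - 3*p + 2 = (p - 1)*(p - 2)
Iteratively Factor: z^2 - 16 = (z - 4)*(z + 4)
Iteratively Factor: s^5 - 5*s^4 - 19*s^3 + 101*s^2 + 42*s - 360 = (s - 5)*(s^4 - 19*s^2 + 6*s + 72) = (s - 5)*(s - 3)*(s^3 + 3*s^2 - 10*s - 24) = (s - 5)*(s - 3)*(s + 4)*(s^2 - s - 6) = (s - 5)*(s - 3)^2*(s + 4)*(s + 2)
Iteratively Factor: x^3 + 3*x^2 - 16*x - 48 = (x - 4)*(x^2 + 7*x + 12) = (x - 4)*(x + 3)*(x + 4)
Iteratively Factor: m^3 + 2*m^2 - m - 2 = (m - 1)*(m^2 + 3*m + 2) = (m - 1)*(m + 1)*(m + 2)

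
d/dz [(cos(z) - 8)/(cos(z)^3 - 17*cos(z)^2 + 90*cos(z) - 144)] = (2*cos(z) - 9)*sin(z)/((cos(z) - 6)^2*(cos(z) - 3)^2)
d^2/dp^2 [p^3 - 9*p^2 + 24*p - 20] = 6*p - 18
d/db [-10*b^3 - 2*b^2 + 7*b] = -30*b^2 - 4*b + 7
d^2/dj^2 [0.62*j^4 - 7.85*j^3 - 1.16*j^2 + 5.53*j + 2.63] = 7.44*j^2 - 47.1*j - 2.32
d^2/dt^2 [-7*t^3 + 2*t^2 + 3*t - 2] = 4 - 42*t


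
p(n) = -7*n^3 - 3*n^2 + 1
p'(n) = -21*n^2 - 6*n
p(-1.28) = 10.76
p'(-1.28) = -26.73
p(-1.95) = 41.50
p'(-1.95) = -68.15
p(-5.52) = 1086.97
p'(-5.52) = -606.76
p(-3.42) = 245.92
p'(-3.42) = -225.10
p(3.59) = -361.54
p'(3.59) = -292.19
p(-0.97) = 4.57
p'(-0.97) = -13.94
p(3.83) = -436.28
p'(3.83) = -331.03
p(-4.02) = 407.27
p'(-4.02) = -315.25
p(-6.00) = 1405.00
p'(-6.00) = -720.00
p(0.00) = 1.00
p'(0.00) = 0.00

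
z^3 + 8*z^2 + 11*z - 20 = (z - 1)*(z + 4)*(z + 5)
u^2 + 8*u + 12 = (u + 2)*(u + 6)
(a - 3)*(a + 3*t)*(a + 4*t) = a^3 + 7*a^2*t - 3*a^2 + 12*a*t^2 - 21*a*t - 36*t^2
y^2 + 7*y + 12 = (y + 3)*(y + 4)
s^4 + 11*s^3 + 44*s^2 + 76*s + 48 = (s + 2)^2*(s + 3)*(s + 4)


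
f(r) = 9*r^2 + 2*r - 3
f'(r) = 18*r + 2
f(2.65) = 65.50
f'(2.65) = 49.70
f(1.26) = 13.81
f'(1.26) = 24.68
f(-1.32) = 10.04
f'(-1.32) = -21.76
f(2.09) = 40.49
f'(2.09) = 39.62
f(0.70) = 2.81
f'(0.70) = 14.60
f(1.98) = 36.24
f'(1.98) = 37.64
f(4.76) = 210.44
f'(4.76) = 87.68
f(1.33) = 15.58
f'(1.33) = 25.94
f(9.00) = 744.00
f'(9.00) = 164.00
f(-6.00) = 309.00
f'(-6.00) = -106.00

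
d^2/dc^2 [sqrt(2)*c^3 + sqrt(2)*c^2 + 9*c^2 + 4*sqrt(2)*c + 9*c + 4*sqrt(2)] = 6*sqrt(2)*c + 2*sqrt(2) + 18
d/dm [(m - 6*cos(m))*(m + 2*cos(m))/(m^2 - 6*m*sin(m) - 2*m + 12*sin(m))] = (2*(m - 6*cos(m))*(m + 2*cos(m))*(3*m*cos(m) - m + 3*sin(m) - 6*cos(m) + 1) + 2*(m^2 - 6*m*sin(m) - 2*m + 12*sin(m))*(2*m*sin(m) + m + 6*sin(2*m) - 2*cos(m)))/((m - 2)^2*(m - 6*sin(m))^2)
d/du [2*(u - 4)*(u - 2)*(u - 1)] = 6*u^2 - 28*u + 28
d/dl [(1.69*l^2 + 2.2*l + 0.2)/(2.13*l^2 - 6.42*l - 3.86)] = (-15.5358*l^2 - 13.8988*l - 7.208)/(4.5369*l^4 - 27.3492*l^3 + 24.7728*l^2 + 49.5624*l + 14.8996)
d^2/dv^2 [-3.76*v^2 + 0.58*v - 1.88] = -7.52000000000000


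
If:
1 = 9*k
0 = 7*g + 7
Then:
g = -1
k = 1/9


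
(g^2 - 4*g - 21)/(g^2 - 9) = (g - 7)/(g - 3)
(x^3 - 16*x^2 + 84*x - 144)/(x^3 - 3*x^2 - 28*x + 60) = (x^2 - 10*x + 24)/(x^2 + 3*x - 10)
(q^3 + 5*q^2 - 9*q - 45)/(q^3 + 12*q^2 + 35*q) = (q^2 - 9)/(q*(q + 7))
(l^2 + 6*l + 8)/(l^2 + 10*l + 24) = (l + 2)/(l + 6)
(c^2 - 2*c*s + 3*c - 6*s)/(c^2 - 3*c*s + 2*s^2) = (-c - 3)/(-c + s)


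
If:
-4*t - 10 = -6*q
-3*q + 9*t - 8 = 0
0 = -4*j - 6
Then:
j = -3/2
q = 61/21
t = 13/7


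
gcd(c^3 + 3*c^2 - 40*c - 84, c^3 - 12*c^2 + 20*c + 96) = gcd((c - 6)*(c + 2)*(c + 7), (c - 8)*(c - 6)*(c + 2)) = c^2 - 4*c - 12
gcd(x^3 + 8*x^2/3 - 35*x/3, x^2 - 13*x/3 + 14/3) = x - 7/3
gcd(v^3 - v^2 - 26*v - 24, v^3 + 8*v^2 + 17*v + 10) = v + 1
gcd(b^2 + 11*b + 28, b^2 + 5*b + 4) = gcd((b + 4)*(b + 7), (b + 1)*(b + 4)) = b + 4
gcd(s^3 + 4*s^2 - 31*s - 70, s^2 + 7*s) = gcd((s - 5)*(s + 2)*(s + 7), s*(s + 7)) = s + 7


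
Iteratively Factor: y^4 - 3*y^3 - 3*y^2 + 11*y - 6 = (y - 1)*(y^3 - 2*y^2 - 5*y + 6) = (y - 1)*(y + 2)*(y^2 - 4*y + 3) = (y - 1)^2*(y + 2)*(y - 3)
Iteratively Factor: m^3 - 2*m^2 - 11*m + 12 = (m - 4)*(m^2 + 2*m - 3) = (m - 4)*(m + 3)*(m - 1)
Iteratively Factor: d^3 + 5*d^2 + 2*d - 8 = (d - 1)*(d^2 + 6*d + 8) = (d - 1)*(d + 4)*(d + 2)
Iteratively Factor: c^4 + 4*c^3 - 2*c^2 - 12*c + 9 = (c - 1)*(c^3 + 5*c^2 + 3*c - 9) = (c - 1)^2*(c^2 + 6*c + 9) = (c - 1)^2*(c + 3)*(c + 3)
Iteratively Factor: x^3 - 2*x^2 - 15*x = (x + 3)*(x^2 - 5*x) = (x - 5)*(x + 3)*(x)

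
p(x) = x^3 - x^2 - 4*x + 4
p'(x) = 3*x^2 - 2*x - 4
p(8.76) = 564.44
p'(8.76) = 208.69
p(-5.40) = -161.02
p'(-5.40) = 94.28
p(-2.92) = -17.74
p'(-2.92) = 27.42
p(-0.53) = 5.69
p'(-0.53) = -2.10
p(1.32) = -0.72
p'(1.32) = -1.41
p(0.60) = 1.46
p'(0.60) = -4.12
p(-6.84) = -335.44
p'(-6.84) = 150.04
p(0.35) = 2.52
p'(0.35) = -4.33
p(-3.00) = -20.00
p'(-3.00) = 29.00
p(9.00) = 616.00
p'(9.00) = 221.00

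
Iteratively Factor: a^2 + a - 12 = (a - 3)*(a + 4)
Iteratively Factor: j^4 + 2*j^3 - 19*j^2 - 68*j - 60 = (j + 3)*(j^3 - j^2 - 16*j - 20) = (j - 5)*(j + 3)*(j^2 + 4*j + 4) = (j - 5)*(j + 2)*(j + 3)*(j + 2)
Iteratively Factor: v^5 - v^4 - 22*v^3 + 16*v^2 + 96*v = (v - 3)*(v^4 + 2*v^3 - 16*v^2 - 32*v) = v*(v - 3)*(v^3 + 2*v^2 - 16*v - 32) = v*(v - 4)*(v - 3)*(v^2 + 6*v + 8) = v*(v - 4)*(v - 3)*(v + 4)*(v + 2)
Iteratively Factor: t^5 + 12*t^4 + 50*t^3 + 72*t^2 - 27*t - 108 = (t - 1)*(t^4 + 13*t^3 + 63*t^2 + 135*t + 108) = (t - 1)*(t + 3)*(t^3 + 10*t^2 + 33*t + 36) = (t - 1)*(t + 3)*(t + 4)*(t^2 + 6*t + 9) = (t - 1)*(t + 3)^2*(t + 4)*(t + 3)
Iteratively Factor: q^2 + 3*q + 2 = (q + 1)*(q + 2)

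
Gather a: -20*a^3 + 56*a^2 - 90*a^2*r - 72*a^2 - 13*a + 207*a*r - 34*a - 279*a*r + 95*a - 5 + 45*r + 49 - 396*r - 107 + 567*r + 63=-20*a^3 + a^2*(-90*r - 16) + a*(48 - 72*r) + 216*r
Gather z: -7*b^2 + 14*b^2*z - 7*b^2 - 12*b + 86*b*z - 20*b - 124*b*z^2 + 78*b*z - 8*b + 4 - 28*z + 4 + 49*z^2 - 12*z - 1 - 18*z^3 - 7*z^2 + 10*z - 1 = -14*b^2 - 40*b - 18*z^3 + z^2*(42 - 124*b) + z*(14*b^2 + 164*b - 30) + 6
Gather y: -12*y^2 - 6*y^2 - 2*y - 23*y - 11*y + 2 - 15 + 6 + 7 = -18*y^2 - 36*y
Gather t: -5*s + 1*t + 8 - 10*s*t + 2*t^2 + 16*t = -5*s + 2*t^2 + t*(17 - 10*s) + 8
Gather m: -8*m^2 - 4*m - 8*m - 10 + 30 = -8*m^2 - 12*m + 20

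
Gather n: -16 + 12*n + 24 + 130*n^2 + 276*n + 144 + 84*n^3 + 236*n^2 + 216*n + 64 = 84*n^3 + 366*n^2 + 504*n + 216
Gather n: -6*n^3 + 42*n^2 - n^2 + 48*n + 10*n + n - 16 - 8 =-6*n^3 + 41*n^2 + 59*n - 24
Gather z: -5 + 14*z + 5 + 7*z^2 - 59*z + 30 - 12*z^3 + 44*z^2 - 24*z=-12*z^3 + 51*z^2 - 69*z + 30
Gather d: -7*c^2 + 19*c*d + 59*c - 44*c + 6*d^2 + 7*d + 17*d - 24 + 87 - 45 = -7*c^2 + 15*c + 6*d^2 + d*(19*c + 24) + 18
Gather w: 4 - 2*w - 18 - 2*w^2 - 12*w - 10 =-2*w^2 - 14*w - 24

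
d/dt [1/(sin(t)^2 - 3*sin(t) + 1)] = (3 - 2*sin(t))*cos(t)/(sin(t)^2 - 3*sin(t) + 1)^2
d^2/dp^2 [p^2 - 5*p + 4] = 2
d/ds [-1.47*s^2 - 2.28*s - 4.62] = -2.94*s - 2.28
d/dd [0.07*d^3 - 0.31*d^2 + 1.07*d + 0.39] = 0.21*d^2 - 0.62*d + 1.07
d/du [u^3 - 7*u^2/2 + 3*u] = 3*u^2 - 7*u + 3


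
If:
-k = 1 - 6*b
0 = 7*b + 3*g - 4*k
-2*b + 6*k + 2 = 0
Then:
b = 2/17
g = -2/3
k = -5/17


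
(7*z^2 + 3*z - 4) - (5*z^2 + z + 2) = 2*z^2 + 2*z - 6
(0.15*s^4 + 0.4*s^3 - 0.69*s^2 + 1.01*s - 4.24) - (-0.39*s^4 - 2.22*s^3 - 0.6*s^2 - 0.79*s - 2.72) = 0.54*s^4 + 2.62*s^3 - 0.09*s^2 + 1.8*s - 1.52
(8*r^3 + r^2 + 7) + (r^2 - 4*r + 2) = 8*r^3 + 2*r^2 - 4*r + 9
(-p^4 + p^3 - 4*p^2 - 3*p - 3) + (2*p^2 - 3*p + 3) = -p^4 + p^3 - 2*p^2 - 6*p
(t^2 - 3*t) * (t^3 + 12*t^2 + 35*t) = t^5 + 9*t^4 - t^3 - 105*t^2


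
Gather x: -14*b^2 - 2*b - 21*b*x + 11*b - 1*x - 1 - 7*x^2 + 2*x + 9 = -14*b^2 + 9*b - 7*x^2 + x*(1 - 21*b) + 8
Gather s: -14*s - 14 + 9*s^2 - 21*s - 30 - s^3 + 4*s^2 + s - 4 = -s^3 + 13*s^2 - 34*s - 48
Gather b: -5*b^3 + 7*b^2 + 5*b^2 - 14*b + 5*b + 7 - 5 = -5*b^3 + 12*b^2 - 9*b + 2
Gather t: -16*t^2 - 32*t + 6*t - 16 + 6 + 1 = -16*t^2 - 26*t - 9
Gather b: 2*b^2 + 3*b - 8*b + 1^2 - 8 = 2*b^2 - 5*b - 7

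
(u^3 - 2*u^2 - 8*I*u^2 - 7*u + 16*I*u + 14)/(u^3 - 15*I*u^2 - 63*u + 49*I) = (u - 2)/(u - 7*I)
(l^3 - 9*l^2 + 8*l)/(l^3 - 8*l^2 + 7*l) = (l - 8)/(l - 7)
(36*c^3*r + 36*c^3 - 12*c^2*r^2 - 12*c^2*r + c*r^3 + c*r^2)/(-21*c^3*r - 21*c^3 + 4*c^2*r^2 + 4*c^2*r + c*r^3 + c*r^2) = (36*c^2 - 12*c*r + r^2)/(-21*c^2 + 4*c*r + r^2)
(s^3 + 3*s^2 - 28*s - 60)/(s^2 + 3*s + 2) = (s^2 + s - 30)/(s + 1)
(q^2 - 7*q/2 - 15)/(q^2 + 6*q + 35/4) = 2*(q - 6)/(2*q + 7)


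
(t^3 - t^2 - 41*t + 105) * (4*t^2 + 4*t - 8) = 4*t^5 - 176*t^3 + 264*t^2 + 748*t - 840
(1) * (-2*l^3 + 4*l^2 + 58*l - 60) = -2*l^3 + 4*l^2 + 58*l - 60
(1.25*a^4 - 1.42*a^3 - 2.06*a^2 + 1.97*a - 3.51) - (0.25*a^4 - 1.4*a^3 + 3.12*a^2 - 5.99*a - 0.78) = 1.0*a^4 - 0.02*a^3 - 5.18*a^2 + 7.96*a - 2.73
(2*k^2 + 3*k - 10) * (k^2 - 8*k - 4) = 2*k^4 - 13*k^3 - 42*k^2 + 68*k + 40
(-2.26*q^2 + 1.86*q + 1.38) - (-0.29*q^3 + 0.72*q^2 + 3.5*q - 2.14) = 0.29*q^3 - 2.98*q^2 - 1.64*q + 3.52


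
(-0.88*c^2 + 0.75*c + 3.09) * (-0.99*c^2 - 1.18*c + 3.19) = 0.8712*c^4 + 0.2959*c^3 - 6.7513*c^2 - 1.2537*c + 9.8571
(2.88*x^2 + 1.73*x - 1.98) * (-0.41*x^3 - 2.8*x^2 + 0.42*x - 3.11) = -1.1808*x^5 - 8.7733*x^4 - 2.8226*x^3 - 2.6862*x^2 - 6.2119*x + 6.1578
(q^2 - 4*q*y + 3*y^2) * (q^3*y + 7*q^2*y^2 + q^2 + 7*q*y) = q^5*y + 3*q^4*y^2 + q^4 - 25*q^3*y^3 + 3*q^3*y + 21*q^2*y^4 - 25*q^2*y^2 + 21*q*y^3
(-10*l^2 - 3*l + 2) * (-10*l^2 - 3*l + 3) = 100*l^4 + 60*l^3 - 41*l^2 - 15*l + 6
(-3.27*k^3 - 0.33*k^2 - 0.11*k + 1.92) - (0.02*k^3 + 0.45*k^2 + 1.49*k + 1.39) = -3.29*k^3 - 0.78*k^2 - 1.6*k + 0.53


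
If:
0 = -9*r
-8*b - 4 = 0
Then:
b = -1/2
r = 0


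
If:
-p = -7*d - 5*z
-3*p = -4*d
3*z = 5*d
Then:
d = 0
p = 0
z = 0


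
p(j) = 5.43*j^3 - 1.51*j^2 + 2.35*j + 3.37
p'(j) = 16.29*j^2 - 3.02*j + 2.35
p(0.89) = 8.09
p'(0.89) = 12.57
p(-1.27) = -13.17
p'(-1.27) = 32.46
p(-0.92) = -4.30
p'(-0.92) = 18.92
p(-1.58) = -25.53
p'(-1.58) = 47.79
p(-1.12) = -8.78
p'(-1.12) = 26.17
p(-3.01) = -165.47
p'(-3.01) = 159.03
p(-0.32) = 2.29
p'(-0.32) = 4.98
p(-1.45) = -19.77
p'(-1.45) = 40.98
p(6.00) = 1135.99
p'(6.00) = 570.67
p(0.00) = 3.37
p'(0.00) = 2.35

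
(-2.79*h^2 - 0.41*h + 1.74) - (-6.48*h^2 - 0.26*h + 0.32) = 3.69*h^2 - 0.15*h + 1.42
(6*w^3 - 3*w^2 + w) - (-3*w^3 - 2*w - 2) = 9*w^3 - 3*w^2 + 3*w + 2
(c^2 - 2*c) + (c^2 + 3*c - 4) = 2*c^2 + c - 4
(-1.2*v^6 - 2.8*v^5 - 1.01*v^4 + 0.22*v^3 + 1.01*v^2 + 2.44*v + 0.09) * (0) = 0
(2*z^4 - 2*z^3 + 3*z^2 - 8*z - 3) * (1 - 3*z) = -6*z^5 + 8*z^4 - 11*z^3 + 27*z^2 + z - 3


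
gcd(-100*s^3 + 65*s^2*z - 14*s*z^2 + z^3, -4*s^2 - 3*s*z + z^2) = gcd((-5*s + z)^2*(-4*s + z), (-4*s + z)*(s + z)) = -4*s + z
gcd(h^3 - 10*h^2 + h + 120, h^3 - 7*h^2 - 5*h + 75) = h^2 - 2*h - 15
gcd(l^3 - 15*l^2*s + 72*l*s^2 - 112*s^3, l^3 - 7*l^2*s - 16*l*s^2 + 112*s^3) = l^2 - 11*l*s + 28*s^2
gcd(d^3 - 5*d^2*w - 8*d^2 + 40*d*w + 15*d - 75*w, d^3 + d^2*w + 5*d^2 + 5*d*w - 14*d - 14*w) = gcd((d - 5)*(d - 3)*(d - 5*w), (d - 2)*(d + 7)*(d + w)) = 1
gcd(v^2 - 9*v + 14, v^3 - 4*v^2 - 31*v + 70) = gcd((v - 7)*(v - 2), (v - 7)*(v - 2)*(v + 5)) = v^2 - 9*v + 14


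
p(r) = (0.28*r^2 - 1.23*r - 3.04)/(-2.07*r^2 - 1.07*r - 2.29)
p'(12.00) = -0.01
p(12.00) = -0.07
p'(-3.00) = 0.05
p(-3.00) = -0.18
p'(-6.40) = -0.00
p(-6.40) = -0.20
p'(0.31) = -0.63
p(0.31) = 1.20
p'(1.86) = -0.28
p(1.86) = 0.38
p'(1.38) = -0.42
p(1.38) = 0.55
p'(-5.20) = -0.00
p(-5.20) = -0.21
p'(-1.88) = 0.27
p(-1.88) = -0.03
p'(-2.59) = 0.09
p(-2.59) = -0.15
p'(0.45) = -0.71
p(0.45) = 1.11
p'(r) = (0.56*r - 1.23)/(-2.07*r^2 - 1.07*r - 2.29) + (4.14*r + 1.07)*(0.28*r^2 - 1.23*r - 3.04)/(-2.07*r^2 - 1.07*r - 2.29)^2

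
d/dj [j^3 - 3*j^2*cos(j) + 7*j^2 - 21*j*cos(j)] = 3*j^2*sin(j) + 3*j^2 + 21*j*sin(j) - 6*j*cos(j) + 14*j - 21*cos(j)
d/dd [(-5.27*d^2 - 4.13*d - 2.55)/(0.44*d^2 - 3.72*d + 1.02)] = (21.4216*d^2 - 8.5068*d - 13.6986)/(0.1936*d^4 - 3.2736*d^3 + 14.736*d^2 - 7.5888*d + 1.0404)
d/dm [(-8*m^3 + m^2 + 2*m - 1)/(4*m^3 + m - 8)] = (-4*m^4 - 32*m^3 + 205*m^2 - 16*m - 15)/(16*m^6 + 8*m^4 - 64*m^3 + m^2 - 16*m + 64)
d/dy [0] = 0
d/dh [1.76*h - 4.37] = 1.76000000000000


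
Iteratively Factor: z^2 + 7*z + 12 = (z + 3)*(z + 4)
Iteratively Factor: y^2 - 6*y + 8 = (y - 2)*(y - 4)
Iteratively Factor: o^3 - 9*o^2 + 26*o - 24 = (o - 3)*(o^2 - 6*o + 8) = (o - 3)*(o - 2)*(o - 4)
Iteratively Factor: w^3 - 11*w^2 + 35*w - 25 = (w - 5)*(w^2 - 6*w + 5) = (w - 5)^2*(w - 1)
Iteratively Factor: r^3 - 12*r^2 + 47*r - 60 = (r - 4)*(r^2 - 8*r + 15) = (r - 5)*(r - 4)*(r - 3)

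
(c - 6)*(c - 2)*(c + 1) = c^3 - 7*c^2 + 4*c + 12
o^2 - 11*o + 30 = (o - 6)*(o - 5)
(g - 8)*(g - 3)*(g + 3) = g^3 - 8*g^2 - 9*g + 72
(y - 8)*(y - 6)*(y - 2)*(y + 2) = y^4 - 14*y^3 + 44*y^2 + 56*y - 192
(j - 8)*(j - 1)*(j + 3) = j^3 - 6*j^2 - 19*j + 24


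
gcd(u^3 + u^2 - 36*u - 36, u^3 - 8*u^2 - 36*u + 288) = u^2 - 36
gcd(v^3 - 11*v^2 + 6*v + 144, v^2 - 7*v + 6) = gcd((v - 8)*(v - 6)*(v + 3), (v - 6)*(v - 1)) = v - 6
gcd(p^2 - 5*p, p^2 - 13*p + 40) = p - 5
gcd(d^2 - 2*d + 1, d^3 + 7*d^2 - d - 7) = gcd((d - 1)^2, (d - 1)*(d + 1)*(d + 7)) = d - 1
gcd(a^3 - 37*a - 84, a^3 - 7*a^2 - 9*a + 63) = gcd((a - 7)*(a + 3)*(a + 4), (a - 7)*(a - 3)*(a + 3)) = a^2 - 4*a - 21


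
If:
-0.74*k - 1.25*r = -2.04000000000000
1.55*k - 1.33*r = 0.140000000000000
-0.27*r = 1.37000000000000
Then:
No Solution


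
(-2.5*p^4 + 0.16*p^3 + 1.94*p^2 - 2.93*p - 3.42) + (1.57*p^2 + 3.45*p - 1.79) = -2.5*p^4 + 0.16*p^3 + 3.51*p^2 + 0.52*p - 5.21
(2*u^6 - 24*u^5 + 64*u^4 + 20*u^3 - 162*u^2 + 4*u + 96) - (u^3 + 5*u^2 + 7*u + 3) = 2*u^6 - 24*u^5 + 64*u^4 + 19*u^3 - 167*u^2 - 3*u + 93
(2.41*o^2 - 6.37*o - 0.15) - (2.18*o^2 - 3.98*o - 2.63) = 0.23*o^2 - 2.39*o + 2.48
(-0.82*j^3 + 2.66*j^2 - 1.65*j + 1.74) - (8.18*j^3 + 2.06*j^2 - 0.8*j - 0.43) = -9.0*j^3 + 0.6*j^2 - 0.85*j + 2.17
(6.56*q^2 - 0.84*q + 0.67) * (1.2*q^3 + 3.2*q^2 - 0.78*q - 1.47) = 7.872*q^5 + 19.984*q^4 - 7.0008*q^3 - 6.844*q^2 + 0.7122*q - 0.9849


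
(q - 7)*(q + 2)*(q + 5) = q^3 - 39*q - 70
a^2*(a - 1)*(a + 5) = a^4 + 4*a^3 - 5*a^2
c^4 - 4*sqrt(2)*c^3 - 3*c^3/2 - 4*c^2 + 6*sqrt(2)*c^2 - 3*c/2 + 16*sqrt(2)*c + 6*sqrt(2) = (c - 3)*(c + 1/2)*(c + 1)*(c - 4*sqrt(2))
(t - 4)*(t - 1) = t^2 - 5*t + 4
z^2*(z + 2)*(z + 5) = z^4 + 7*z^3 + 10*z^2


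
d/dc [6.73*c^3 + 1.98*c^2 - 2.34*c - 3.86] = 20.19*c^2 + 3.96*c - 2.34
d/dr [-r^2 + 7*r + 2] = 7 - 2*r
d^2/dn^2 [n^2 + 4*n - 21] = 2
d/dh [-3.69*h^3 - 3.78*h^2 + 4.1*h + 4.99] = -11.07*h^2 - 7.56*h + 4.1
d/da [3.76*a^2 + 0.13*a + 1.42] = 7.52*a + 0.13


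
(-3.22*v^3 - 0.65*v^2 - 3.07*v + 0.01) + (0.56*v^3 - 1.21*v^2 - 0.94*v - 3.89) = -2.66*v^3 - 1.86*v^2 - 4.01*v - 3.88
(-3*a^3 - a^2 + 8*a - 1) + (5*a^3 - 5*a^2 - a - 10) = 2*a^3 - 6*a^2 + 7*a - 11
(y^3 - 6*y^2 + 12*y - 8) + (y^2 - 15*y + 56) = y^3 - 5*y^2 - 3*y + 48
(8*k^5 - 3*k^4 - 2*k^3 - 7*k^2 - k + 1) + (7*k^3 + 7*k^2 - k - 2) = 8*k^5 - 3*k^4 + 5*k^3 - 2*k - 1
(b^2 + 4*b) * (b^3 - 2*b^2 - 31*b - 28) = b^5 + 2*b^4 - 39*b^3 - 152*b^2 - 112*b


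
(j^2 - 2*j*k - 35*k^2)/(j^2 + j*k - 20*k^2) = (j - 7*k)/(j - 4*k)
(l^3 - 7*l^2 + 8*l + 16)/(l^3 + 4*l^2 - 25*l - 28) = (l - 4)/(l + 7)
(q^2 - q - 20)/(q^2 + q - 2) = (q^2 - q - 20)/(q^2 + q - 2)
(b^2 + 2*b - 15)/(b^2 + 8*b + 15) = (b - 3)/(b + 3)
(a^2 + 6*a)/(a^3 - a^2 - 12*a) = (a + 6)/(a^2 - a - 12)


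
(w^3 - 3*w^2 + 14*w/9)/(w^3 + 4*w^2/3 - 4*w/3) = (w - 7/3)/(w + 2)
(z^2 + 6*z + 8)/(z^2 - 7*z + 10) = (z^2 + 6*z + 8)/(z^2 - 7*z + 10)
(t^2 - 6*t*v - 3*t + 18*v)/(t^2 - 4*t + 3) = (t - 6*v)/(t - 1)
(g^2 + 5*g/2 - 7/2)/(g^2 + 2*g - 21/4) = 2*(g - 1)/(2*g - 3)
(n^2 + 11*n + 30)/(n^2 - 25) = (n + 6)/(n - 5)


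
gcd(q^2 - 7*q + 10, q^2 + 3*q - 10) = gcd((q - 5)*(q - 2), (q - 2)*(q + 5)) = q - 2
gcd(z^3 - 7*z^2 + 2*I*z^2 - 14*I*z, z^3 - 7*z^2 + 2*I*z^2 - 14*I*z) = z^3 + z^2*(-7 + 2*I) - 14*I*z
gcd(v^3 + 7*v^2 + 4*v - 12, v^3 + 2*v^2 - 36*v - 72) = v^2 + 8*v + 12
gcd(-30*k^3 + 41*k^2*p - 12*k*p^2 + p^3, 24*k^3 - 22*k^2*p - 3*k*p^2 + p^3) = 6*k^2 - 7*k*p + p^2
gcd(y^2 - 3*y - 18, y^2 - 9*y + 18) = y - 6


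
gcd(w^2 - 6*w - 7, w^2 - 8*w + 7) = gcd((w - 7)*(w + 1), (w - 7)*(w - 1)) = w - 7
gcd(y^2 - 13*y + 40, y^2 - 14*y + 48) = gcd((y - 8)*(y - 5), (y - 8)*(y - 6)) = y - 8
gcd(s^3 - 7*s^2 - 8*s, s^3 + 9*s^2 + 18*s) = s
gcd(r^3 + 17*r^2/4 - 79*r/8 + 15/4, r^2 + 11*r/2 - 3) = r^2 + 11*r/2 - 3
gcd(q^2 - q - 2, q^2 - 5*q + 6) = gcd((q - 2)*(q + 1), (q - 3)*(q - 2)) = q - 2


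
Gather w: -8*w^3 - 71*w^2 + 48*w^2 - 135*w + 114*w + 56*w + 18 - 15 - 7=-8*w^3 - 23*w^2 + 35*w - 4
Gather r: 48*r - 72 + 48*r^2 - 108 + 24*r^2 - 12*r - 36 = 72*r^2 + 36*r - 216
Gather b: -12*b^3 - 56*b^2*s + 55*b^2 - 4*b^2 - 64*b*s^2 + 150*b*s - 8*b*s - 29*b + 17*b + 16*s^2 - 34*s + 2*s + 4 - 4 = -12*b^3 + b^2*(51 - 56*s) + b*(-64*s^2 + 142*s - 12) + 16*s^2 - 32*s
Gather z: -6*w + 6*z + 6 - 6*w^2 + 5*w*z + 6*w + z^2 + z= -6*w^2 + z^2 + z*(5*w + 7) + 6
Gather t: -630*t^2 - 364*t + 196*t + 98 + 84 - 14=-630*t^2 - 168*t + 168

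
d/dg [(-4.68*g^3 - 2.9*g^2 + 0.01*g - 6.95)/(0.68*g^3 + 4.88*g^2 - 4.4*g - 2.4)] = (-20.8664*g^4 + 41.1704*g^3 + 60.5852*g^2 + 81.752*g - 30.604)/(0.4624*g^6 + 6.6368*g^5 + 17.8304*g^4 - 46.208*g^3 - 4.064*g^2 + 21.12*g + 5.76)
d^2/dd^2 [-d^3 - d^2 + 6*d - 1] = -6*d - 2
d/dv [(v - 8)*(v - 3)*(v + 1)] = 3*v^2 - 20*v + 13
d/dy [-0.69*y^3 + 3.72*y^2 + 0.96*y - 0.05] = -2.07*y^2 + 7.44*y + 0.96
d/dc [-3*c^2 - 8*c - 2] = -6*c - 8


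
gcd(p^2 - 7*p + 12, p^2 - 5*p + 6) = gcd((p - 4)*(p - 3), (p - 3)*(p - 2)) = p - 3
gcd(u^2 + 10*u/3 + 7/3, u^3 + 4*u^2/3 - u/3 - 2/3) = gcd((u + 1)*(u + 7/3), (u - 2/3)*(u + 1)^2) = u + 1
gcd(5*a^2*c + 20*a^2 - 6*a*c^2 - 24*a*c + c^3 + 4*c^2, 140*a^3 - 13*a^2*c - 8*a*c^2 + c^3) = 5*a - c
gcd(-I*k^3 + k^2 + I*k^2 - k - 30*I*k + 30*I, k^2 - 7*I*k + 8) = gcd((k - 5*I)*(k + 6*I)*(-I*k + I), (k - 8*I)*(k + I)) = 1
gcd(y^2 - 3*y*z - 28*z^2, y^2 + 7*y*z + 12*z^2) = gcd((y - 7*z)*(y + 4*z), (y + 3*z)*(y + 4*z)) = y + 4*z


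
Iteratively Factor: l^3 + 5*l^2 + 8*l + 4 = (l + 1)*(l^2 + 4*l + 4) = (l + 1)*(l + 2)*(l + 2)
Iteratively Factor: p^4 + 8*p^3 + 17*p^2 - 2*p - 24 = (p + 3)*(p^3 + 5*p^2 + 2*p - 8) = (p - 1)*(p + 3)*(p^2 + 6*p + 8) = (p - 1)*(p + 2)*(p + 3)*(p + 4)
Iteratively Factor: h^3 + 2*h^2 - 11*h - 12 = (h + 4)*(h^2 - 2*h - 3) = (h - 3)*(h + 4)*(h + 1)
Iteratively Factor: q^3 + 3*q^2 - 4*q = (q + 4)*(q^2 - q) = q*(q + 4)*(q - 1)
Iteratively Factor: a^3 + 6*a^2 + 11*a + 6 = (a + 1)*(a^2 + 5*a + 6) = (a + 1)*(a + 3)*(a + 2)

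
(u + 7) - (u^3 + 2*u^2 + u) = -u^3 - 2*u^2 + 7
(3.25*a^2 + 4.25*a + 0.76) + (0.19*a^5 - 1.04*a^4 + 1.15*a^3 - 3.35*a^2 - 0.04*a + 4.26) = 0.19*a^5 - 1.04*a^4 + 1.15*a^3 - 0.1*a^2 + 4.21*a + 5.02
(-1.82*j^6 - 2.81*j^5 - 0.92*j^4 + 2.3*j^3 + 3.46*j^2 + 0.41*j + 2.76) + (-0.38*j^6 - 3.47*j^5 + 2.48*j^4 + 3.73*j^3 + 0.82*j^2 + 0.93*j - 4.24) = -2.2*j^6 - 6.28*j^5 + 1.56*j^4 + 6.03*j^3 + 4.28*j^2 + 1.34*j - 1.48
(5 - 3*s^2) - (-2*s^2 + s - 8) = -s^2 - s + 13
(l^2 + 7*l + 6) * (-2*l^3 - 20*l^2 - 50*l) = -2*l^5 - 34*l^4 - 202*l^3 - 470*l^2 - 300*l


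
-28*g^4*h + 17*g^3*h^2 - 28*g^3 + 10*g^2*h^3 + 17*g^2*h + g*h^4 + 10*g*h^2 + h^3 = (-g + h)*(4*g + h)*(7*g + h)*(g*h + 1)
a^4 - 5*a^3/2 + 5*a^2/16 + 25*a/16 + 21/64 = (a - 7/4)*(a - 3/2)*(a + 1/4)*(a + 1/2)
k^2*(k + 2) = k^3 + 2*k^2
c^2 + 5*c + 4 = (c + 1)*(c + 4)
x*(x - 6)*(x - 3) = x^3 - 9*x^2 + 18*x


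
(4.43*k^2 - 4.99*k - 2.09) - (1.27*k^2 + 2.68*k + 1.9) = 3.16*k^2 - 7.67*k - 3.99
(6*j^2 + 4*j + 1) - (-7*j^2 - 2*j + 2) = 13*j^2 + 6*j - 1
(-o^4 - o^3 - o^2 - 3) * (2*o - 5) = -2*o^5 + 3*o^4 + 3*o^3 + 5*o^2 - 6*o + 15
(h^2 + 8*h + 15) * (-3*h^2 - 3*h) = -3*h^4 - 27*h^3 - 69*h^2 - 45*h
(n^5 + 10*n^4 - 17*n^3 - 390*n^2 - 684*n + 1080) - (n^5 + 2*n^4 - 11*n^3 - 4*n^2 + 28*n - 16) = 8*n^4 - 6*n^3 - 386*n^2 - 712*n + 1096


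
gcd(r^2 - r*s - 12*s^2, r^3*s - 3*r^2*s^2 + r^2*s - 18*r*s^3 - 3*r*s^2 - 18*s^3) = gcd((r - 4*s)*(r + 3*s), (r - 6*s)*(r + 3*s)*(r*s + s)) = r + 3*s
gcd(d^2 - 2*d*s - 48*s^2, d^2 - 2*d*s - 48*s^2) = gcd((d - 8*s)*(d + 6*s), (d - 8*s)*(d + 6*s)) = -d^2 + 2*d*s + 48*s^2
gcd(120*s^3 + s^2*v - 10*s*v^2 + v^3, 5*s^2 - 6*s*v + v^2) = 5*s - v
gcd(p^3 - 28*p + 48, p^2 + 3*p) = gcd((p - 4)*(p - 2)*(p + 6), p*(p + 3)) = 1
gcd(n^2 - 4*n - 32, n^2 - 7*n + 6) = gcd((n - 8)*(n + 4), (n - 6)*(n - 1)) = 1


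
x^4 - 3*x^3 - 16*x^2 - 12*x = x*(x - 6)*(x + 1)*(x + 2)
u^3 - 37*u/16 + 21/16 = (u - 1)*(u - 3/4)*(u + 7/4)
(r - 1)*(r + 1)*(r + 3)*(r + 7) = r^4 + 10*r^3 + 20*r^2 - 10*r - 21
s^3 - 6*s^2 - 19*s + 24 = (s - 8)*(s - 1)*(s + 3)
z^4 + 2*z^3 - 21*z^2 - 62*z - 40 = (z - 5)*(z + 1)*(z + 2)*(z + 4)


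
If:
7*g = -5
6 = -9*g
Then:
No Solution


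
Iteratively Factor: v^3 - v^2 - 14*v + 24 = (v + 4)*(v^2 - 5*v + 6) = (v - 2)*(v + 4)*(v - 3)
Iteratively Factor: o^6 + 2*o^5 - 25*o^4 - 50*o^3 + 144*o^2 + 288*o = (o + 3)*(o^5 - o^4 - 22*o^3 + 16*o^2 + 96*o) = (o + 3)*(o + 4)*(o^4 - 5*o^3 - 2*o^2 + 24*o) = (o - 3)*(o + 3)*(o + 4)*(o^3 - 2*o^2 - 8*o) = (o - 4)*(o - 3)*(o + 3)*(o + 4)*(o^2 + 2*o) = (o - 4)*(o - 3)*(o + 2)*(o + 3)*(o + 4)*(o)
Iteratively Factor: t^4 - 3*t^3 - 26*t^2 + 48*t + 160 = (t - 5)*(t^3 + 2*t^2 - 16*t - 32) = (t - 5)*(t - 4)*(t^2 + 6*t + 8) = (t - 5)*(t - 4)*(t + 2)*(t + 4)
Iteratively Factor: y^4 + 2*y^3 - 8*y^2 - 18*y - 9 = (y + 1)*(y^3 + y^2 - 9*y - 9) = (y + 1)^2*(y^2 - 9) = (y + 1)^2*(y + 3)*(y - 3)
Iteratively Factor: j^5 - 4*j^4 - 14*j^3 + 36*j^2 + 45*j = (j + 3)*(j^4 - 7*j^3 + 7*j^2 + 15*j) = (j - 3)*(j + 3)*(j^3 - 4*j^2 - 5*j) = (j - 5)*(j - 3)*(j + 3)*(j^2 + j) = j*(j - 5)*(j - 3)*(j + 3)*(j + 1)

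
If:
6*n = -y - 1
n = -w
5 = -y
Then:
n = 2/3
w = -2/3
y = -5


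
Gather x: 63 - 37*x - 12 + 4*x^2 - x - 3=4*x^2 - 38*x + 48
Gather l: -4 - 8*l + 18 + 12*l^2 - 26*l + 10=12*l^2 - 34*l + 24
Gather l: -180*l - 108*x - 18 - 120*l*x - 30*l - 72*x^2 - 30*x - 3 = l*(-120*x - 210) - 72*x^2 - 138*x - 21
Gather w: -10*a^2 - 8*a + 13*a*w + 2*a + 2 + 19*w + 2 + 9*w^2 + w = -10*a^2 - 6*a + 9*w^2 + w*(13*a + 20) + 4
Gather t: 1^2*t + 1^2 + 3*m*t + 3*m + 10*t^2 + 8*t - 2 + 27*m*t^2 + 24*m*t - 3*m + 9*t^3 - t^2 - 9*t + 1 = 27*m*t + 9*t^3 + t^2*(27*m + 9)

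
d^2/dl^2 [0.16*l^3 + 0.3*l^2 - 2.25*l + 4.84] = 0.96*l + 0.6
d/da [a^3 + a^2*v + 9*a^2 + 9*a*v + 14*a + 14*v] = 3*a^2 + 2*a*v + 18*a + 9*v + 14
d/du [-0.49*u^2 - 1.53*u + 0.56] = -0.98*u - 1.53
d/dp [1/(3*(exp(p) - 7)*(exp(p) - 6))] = (13 - 2*exp(p))*exp(p)/(3*(exp(4*p) - 26*exp(3*p) + 253*exp(2*p) - 1092*exp(p) + 1764))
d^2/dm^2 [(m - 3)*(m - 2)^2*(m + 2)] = 12*m^2 - 30*m + 4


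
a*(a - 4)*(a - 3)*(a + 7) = a^4 - 37*a^2 + 84*a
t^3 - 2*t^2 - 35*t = t*(t - 7)*(t + 5)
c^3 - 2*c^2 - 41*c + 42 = (c - 7)*(c - 1)*(c + 6)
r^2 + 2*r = r*(r + 2)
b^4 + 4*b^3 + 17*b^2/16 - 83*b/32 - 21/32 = (b - 3/4)*(b + 1/4)*(b + 1)*(b + 7/2)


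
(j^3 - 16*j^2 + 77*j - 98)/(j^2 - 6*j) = (j^3 - 16*j^2 + 77*j - 98)/(j*(j - 6))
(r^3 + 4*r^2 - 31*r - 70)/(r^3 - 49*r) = (r^2 - 3*r - 10)/(r*(r - 7))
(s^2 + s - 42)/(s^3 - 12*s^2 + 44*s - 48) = (s + 7)/(s^2 - 6*s + 8)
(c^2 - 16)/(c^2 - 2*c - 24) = (c - 4)/(c - 6)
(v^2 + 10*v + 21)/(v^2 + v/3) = 3*(v^2 + 10*v + 21)/(v*(3*v + 1))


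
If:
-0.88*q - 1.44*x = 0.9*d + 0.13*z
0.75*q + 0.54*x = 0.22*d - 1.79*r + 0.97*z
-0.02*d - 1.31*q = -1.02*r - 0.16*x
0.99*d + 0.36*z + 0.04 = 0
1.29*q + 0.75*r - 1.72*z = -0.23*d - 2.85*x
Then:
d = -0.06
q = 0.01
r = 0.01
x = 0.03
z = 0.04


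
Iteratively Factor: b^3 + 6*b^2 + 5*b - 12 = (b + 4)*(b^2 + 2*b - 3) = (b + 3)*(b + 4)*(b - 1)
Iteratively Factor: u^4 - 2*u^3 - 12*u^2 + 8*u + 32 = (u + 2)*(u^3 - 4*u^2 - 4*u + 16) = (u + 2)^2*(u^2 - 6*u + 8) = (u - 4)*(u + 2)^2*(u - 2)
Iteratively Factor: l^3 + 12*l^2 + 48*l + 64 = (l + 4)*(l^2 + 8*l + 16) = (l + 4)^2*(l + 4)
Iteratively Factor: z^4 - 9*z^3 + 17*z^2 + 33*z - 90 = (z + 2)*(z^3 - 11*z^2 + 39*z - 45) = (z - 3)*(z + 2)*(z^2 - 8*z + 15) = (z - 5)*(z - 3)*(z + 2)*(z - 3)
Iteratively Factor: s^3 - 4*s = (s - 2)*(s^2 + 2*s) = (s - 2)*(s + 2)*(s)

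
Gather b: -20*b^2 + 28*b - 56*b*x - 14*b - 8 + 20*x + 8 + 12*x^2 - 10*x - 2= -20*b^2 + b*(14 - 56*x) + 12*x^2 + 10*x - 2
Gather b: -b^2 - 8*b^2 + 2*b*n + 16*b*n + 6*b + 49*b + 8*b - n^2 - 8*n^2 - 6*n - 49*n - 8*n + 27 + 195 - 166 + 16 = -9*b^2 + b*(18*n + 63) - 9*n^2 - 63*n + 72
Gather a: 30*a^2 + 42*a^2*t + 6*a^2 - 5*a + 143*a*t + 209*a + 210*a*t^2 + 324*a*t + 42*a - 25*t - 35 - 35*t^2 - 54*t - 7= a^2*(42*t + 36) + a*(210*t^2 + 467*t + 246) - 35*t^2 - 79*t - 42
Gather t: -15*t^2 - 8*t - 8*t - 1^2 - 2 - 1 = -15*t^2 - 16*t - 4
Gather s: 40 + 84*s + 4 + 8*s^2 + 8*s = 8*s^2 + 92*s + 44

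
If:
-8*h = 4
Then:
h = -1/2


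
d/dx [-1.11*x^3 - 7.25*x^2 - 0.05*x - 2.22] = -3.33*x^2 - 14.5*x - 0.05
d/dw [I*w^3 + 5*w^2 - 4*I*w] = 3*I*w^2 + 10*w - 4*I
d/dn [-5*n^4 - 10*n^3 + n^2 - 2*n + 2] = -20*n^3 - 30*n^2 + 2*n - 2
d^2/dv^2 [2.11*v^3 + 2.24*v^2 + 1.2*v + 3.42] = 12.66*v + 4.48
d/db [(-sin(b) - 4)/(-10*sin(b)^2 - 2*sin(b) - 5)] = (-80*sin(b) + 5*cos(2*b) - 8)*cos(b)/(10*sin(b)^2 + 2*sin(b) + 5)^2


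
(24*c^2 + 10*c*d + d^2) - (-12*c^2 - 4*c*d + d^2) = 36*c^2 + 14*c*d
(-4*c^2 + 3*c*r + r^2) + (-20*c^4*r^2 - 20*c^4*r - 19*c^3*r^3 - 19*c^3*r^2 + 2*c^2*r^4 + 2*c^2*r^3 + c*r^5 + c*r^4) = -20*c^4*r^2 - 20*c^4*r - 19*c^3*r^3 - 19*c^3*r^2 + 2*c^2*r^4 + 2*c^2*r^3 - 4*c^2 + c*r^5 + c*r^4 + 3*c*r + r^2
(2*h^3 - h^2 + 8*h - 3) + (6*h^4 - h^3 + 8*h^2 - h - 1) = 6*h^4 + h^3 + 7*h^2 + 7*h - 4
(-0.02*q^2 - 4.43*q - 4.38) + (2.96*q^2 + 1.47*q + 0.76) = 2.94*q^2 - 2.96*q - 3.62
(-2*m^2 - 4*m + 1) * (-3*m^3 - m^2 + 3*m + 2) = 6*m^5 + 14*m^4 - 5*m^3 - 17*m^2 - 5*m + 2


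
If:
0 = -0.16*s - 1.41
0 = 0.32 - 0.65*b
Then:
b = 0.49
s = -8.81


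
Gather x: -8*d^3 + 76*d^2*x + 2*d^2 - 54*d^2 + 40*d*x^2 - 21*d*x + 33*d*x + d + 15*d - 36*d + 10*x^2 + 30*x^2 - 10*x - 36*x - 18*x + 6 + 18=-8*d^3 - 52*d^2 - 20*d + x^2*(40*d + 40) + x*(76*d^2 + 12*d - 64) + 24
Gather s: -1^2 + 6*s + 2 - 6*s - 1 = 0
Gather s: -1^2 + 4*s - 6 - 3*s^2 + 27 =-3*s^2 + 4*s + 20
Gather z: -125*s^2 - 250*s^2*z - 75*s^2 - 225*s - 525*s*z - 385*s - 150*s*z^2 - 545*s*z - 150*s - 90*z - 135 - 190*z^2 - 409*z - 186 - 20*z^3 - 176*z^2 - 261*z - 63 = -200*s^2 - 760*s - 20*z^3 + z^2*(-150*s - 366) + z*(-250*s^2 - 1070*s - 760) - 384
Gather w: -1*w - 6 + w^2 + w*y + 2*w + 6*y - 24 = w^2 + w*(y + 1) + 6*y - 30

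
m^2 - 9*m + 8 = (m - 8)*(m - 1)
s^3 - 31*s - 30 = (s - 6)*(s + 1)*(s + 5)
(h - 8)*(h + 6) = h^2 - 2*h - 48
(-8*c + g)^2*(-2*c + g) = -128*c^3 + 96*c^2*g - 18*c*g^2 + g^3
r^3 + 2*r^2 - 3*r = r*(r - 1)*(r + 3)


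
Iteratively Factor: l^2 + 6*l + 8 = (l + 4)*(l + 2)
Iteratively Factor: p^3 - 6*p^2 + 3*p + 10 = (p - 5)*(p^2 - p - 2) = (p - 5)*(p + 1)*(p - 2)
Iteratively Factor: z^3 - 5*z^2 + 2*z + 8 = (z - 4)*(z^2 - z - 2) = (z - 4)*(z - 2)*(z + 1)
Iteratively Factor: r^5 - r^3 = (r - 1)*(r^4 + r^3) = r*(r - 1)*(r^3 + r^2) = r^2*(r - 1)*(r^2 + r) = r^3*(r - 1)*(r + 1)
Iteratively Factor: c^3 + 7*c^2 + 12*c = (c)*(c^2 + 7*c + 12) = c*(c + 3)*(c + 4)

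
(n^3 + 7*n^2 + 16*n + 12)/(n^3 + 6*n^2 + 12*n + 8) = (n + 3)/(n + 2)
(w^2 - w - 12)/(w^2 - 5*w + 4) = (w + 3)/(w - 1)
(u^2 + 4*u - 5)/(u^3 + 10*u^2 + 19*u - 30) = 1/(u + 6)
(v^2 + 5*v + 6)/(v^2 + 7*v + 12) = (v + 2)/(v + 4)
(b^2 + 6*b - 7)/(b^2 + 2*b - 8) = (b^2 + 6*b - 7)/(b^2 + 2*b - 8)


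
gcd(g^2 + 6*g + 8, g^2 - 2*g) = 1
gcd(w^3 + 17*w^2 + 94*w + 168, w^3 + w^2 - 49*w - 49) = w + 7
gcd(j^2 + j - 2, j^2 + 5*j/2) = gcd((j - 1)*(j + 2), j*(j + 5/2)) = 1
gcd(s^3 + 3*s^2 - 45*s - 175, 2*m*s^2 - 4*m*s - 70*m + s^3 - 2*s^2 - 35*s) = s^2 - 2*s - 35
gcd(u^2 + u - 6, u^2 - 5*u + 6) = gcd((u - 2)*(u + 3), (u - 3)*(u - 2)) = u - 2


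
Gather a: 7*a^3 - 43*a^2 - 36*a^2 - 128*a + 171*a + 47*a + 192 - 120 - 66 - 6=7*a^3 - 79*a^2 + 90*a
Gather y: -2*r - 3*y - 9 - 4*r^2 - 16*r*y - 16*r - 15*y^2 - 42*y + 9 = -4*r^2 - 18*r - 15*y^2 + y*(-16*r - 45)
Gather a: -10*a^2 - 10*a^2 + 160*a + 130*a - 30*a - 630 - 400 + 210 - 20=-20*a^2 + 260*a - 840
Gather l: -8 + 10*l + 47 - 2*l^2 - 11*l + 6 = -2*l^2 - l + 45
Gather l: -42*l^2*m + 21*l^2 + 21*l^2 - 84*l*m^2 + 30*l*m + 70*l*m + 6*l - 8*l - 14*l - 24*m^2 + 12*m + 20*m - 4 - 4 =l^2*(42 - 42*m) + l*(-84*m^2 + 100*m - 16) - 24*m^2 + 32*m - 8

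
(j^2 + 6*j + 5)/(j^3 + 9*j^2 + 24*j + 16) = (j + 5)/(j^2 + 8*j + 16)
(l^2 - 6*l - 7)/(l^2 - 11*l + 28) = (l + 1)/(l - 4)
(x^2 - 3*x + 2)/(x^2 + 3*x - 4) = (x - 2)/(x + 4)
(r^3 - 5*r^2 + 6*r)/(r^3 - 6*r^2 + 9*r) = (r - 2)/(r - 3)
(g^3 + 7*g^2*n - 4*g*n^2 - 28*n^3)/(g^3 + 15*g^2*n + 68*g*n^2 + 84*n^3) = (g - 2*n)/(g + 6*n)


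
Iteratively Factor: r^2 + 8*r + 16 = (r + 4)*(r + 4)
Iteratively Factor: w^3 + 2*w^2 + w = (w + 1)*(w^2 + w) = w*(w + 1)*(w + 1)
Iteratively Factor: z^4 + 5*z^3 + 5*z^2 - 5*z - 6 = (z + 3)*(z^3 + 2*z^2 - z - 2) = (z - 1)*(z + 3)*(z^2 + 3*z + 2) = (z - 1)*(z + 1)*(z + 3)*(z + 2)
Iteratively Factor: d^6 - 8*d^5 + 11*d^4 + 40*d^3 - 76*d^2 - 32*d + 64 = (d + 1)*(d^5 - 9*d^4 + 20*d^3 + 20*d^2 - 96*d + 64) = (d + 1)*(d + 2)*(d^4 - 11*d^3 + 42*d^2 - 64*d + 32) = (d - 4)*(d + 1)*(d + 2)*(d^3 - 7*d^2 + 14*d - 8) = (d - 4)*(d - 2)*(d + 1)*(d + 2)*(d^2 - 5*d + 4) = (d - 4)*(d - 2)*(d - 1)*(d + 1)*(d + 2)*(d - 4)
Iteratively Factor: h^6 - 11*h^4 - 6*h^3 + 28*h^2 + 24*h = (h)*(h^5 - 11*h^3 - 6*h^2 + 28*h + 24) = h*(h + 2)*(h^4 - 2*h^3 - 7*h^2 + 8*h + 12) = h*(h + 2)^2*(h^3 - 4*h^2 + h + 6) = h*(h + 1)*(h + 2)^2*(h^2 - 5*h + 6) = h*(h - 3)*(h + 1)*(h + 2)^2*(h - 2)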